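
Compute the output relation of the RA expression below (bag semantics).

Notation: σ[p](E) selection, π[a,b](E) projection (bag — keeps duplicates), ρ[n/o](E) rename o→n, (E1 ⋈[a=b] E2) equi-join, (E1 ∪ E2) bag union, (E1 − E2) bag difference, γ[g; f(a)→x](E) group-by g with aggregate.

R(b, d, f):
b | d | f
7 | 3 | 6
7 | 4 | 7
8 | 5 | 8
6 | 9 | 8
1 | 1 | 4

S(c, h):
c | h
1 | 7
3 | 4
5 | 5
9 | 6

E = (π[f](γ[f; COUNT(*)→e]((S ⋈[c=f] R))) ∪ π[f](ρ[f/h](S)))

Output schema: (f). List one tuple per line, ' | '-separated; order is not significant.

Subexpression sizes:
  S → 4
  R → 5
  (S ⋈[c=f] R) → 0
  γ[f; COUNT(*)→e]((S ⋈[c=f] R)) → 0
  π[f](γ[f; COUNT(*)→e]((S ⋈[c=f] R))) → 0
  S → 4
  ρ[f/h](S) → 4
  π[f](ρ[f/h](S)) → 4
  (π[f](γ[f; COUNT(*)→e]((S ⋈[c=f] R))) ∪ π[f](ρ[f/h](S))) → 4

== RESULT ==
f
4
5
6
7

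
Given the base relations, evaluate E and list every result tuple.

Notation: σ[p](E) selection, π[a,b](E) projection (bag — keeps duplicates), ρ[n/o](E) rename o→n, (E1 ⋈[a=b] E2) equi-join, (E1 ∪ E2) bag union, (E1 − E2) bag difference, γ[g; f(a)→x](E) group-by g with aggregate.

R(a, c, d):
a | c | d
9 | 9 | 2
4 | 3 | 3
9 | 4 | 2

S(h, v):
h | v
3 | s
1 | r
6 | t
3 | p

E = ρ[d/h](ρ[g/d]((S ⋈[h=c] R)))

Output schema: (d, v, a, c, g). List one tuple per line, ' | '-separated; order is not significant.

Row counts bottom-up:
  S → 4
  R → 3
  (S ⋈[h=c] R) → 2
  ρ[g/d]((S ⋈[h=c] R)) → 2
  ρ[d/h](ρ[g/d]((S ⋈[h=c] R))) → 2

== RESULT ==
d | v | a | c | g
3 | p | 4 | 3 | 3
3 | s | 4 | 3 | 3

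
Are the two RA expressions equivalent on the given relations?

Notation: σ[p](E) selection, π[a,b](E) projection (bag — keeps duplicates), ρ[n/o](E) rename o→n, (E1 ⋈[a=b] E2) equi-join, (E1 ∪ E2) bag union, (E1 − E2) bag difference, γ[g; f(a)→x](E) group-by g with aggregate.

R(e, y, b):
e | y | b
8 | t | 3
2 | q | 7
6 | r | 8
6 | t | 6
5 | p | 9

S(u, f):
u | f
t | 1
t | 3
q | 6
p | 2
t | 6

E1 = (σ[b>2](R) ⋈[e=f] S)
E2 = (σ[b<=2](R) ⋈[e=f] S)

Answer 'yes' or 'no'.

E1 row counts bottom-up:
  R → 5
  σ[b>2](R) → 5
  S → 5
  (σ[b>2](R) ⋈[e=f] S) → 5
E2 row counts bottom-up:
  R → 5
  σ[b<=2](R) → 0
  S → 5
  (σ[b<=2](R) ⋈[e=f] S) → 0

E1 result:
e | y | b | u | f
2 | q | 7 | p | 2
6 | r | 8 | q | 6
6 | r | 8 | t | 6
6 | t | 6 | q | 6
6 | t | 6 | t | 6
E2 result:
e | y | b | u | f
(0 rows)
Witness: (6, 't', 6, 'q', 6) appears 1× in E1 but 0× in E2.

no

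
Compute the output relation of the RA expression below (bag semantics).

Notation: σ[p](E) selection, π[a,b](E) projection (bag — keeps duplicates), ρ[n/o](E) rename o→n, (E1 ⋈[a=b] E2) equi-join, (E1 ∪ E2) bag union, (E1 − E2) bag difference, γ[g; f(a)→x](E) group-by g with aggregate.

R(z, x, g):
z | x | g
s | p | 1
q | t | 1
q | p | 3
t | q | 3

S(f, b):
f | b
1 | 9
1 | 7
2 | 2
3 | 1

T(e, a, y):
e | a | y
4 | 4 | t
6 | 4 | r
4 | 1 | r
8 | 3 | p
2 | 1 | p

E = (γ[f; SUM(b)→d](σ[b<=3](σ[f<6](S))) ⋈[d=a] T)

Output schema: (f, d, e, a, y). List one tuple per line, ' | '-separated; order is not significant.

Subexpression sizes:
  S → 4
  σ[f<6](S) → 4
  σ[b<=3](σ[f<6](S)) → 2
  γ[f; SUM(b)→d](σ[b<=3](σ[f<6](S))) → 2
  T → 5
  (γ[f; SUM(b)→d](σ[b<=3](σ[f<6](S))) ⋈[d=a] T) → 2

== RESULT ==
f | d | e | a | y
3 | 1 | 2 | 1 | p
3 | 1 | 4 | 1 | r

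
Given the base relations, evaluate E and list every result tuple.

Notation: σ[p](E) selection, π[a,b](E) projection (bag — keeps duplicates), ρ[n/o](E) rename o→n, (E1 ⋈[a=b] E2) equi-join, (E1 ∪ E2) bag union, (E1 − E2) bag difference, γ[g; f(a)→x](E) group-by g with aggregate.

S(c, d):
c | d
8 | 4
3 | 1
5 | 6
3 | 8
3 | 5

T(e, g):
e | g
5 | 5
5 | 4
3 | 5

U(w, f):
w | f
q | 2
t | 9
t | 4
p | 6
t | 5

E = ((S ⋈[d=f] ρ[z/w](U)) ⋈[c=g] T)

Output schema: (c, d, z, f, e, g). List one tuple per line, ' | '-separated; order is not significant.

Stepwise |·|:
  S → 5
  U → 5
  ρ[z/w](U) → 5
  (S ⋈[d=f] ρ[z/w](U)) → 3
  T → 3
  ((S ⋈[d=f] ρ[z/w](U)) ⋈[c=g] T) → 2

== RESULT ==
c | d | z | f | e | g
5 | 6 | p | 6 | 3 | 5
5 | 6 | p | 6 | 5 | 5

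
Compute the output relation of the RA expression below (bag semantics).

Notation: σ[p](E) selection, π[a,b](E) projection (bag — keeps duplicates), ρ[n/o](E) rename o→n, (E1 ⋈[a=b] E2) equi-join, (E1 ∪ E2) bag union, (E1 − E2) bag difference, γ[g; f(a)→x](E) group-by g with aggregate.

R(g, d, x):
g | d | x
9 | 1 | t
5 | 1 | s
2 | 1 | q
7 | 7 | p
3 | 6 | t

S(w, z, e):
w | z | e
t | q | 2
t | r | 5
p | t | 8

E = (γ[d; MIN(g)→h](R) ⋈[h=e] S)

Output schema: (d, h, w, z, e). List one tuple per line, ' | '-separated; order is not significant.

Per-node cardinality:
  R → 5
  γ[d; MIN(g)→h](R) → 3
  S → 3
  (γ[d; MIN(g)→h](R) ⋈[h=e] S) → 1

== RESULT ==
d | h | w | z | e
1 | 2 | t | q | 2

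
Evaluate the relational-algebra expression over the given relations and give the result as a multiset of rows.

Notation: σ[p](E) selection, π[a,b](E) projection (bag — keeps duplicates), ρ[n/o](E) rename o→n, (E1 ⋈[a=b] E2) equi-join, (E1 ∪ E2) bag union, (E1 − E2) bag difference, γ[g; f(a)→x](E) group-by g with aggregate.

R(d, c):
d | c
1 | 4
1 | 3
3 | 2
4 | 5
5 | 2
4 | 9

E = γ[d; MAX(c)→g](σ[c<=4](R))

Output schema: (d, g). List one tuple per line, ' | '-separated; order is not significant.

Subexpression sizes:
  R → 6
  σ[c<=4](R) → 4
  γ[d; MAX(c)→g](σ[c<=4](R)) → 3

== RESULT ==
d | g
1 | 4
3 | 2
5 | 2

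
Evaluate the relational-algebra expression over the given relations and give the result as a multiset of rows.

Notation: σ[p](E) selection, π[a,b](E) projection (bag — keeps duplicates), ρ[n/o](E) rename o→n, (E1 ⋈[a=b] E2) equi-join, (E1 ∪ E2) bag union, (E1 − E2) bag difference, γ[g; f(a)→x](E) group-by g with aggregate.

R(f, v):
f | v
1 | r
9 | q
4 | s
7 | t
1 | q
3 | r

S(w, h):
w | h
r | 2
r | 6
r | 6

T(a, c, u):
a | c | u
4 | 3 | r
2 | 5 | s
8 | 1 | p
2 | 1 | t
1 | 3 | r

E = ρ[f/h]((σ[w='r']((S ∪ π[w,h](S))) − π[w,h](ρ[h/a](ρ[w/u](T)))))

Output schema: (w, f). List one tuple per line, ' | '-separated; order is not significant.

Row counts bottom-up:
  S → 3
  S → 3
  π[w,h](S) → 3
  (S ∪ π[w,h](S)) → 6
  σ[w='r']((S ∪ π[w,h](S))) → 6
  T → 5
  ρ[w/u](T) → 5
  ρ[h/a](ρ[w/u](T)) → 5
  π[w,h](ρ[h/a](ρ[w/u](T))) → 5
  (σ[w='r']((S ∪ π[w,h](S))) − π[w,h](ρ[h/a](ρ[w/u](T)))) → 6
  ρ[f/h]((σ[w='r']((S ∪ π[w,h](S))) − π[w,h](ρ[h/a](ρ[w/u](T))))) → 6

== RESULT ==
w | f
r | 2
r | 2
r | 6
r | 6
r | 6
r | 6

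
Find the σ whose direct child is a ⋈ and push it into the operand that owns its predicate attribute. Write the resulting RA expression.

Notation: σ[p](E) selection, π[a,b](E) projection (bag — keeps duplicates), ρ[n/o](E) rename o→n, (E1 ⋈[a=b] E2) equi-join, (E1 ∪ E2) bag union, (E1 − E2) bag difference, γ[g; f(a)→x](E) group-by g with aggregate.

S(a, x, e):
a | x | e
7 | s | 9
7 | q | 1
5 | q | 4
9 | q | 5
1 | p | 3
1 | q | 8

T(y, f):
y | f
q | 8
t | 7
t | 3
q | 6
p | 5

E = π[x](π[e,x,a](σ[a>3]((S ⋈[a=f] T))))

σ filters on a, owned by the left side.
E' = π[x](π[e,x,a]((σ[a>3](S) ⋈[a=f] T)))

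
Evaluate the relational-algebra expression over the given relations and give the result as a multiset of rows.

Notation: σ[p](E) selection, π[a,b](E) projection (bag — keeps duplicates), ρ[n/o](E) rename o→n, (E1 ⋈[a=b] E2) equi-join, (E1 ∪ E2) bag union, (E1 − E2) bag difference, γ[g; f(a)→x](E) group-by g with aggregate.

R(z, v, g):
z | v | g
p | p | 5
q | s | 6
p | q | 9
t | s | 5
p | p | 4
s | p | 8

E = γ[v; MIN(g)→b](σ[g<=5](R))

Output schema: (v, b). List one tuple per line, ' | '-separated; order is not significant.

Row counts bottom-up:
  R → 6
  σ[g<=5](R) → 3
  γ[v; MIN(g)→b](σ[g<=5](R)) → 2

== RESULT ==
v | b
p | 4
s | 5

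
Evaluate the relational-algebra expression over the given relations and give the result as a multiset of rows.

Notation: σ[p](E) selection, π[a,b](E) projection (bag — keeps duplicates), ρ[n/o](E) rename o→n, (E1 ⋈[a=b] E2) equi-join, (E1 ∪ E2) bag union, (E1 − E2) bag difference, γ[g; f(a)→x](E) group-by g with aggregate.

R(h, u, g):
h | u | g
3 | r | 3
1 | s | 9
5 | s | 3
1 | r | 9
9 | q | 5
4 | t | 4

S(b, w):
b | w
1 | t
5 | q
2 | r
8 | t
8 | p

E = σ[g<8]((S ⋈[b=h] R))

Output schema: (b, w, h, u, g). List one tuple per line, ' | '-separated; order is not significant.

Stepwise |·|:
  S → 5
  R → 6
  (S ⋈[b=h] R) → 3
  σ[g<8]((S ⋈[b=h] R)) → 1

== RESULT ==
b | w | h | u | g
5 | q | 5 | s | 3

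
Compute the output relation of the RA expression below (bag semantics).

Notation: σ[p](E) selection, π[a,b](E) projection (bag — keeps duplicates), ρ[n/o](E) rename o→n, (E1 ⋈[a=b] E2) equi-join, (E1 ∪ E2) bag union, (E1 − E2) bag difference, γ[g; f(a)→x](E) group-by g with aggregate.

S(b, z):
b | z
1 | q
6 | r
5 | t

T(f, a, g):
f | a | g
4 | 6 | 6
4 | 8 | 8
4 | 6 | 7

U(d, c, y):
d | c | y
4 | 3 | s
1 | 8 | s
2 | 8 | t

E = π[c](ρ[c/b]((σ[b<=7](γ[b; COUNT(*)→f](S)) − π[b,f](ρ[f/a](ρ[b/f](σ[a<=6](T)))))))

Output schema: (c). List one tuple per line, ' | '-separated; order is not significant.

Row counts bottom-up:
  S → 3
  γ[b; COUNT(*)→f](S) → 3
  σ[b<=7](γ[b; COUNT(*)→f](S)) → 3
  T → 3
  σ[a<=6](T) → 2
  ρ[b/f](σ[a<=6](T)) → 2
  ρ[f/a](ρ[b/f](σ[a<=6](T))) → 2
  π[b,f](ρ[f/a](ρ[b/f](σ[a<=6](T)))) → 2
  (σ[b<=7](γ[b; COUNT(*)→f](S)) − π[b,f](ρ[f/a](ρ[b/f](σ[a<=6](T))))) → 3
  ρ[c/b]((σ[b<=7](γ[b; COUNT(*)→f](S)) − π[b,f](ρ[f/a](ρ[b/f](σ[a<=6](T)))))) → 3
  π[c](ρ[c/b]((σ[b<=7](γ[b; COUNT(*)→f](S)) − π[b,f](ρ[f/a](ρ[b/f](σ[a<=6](T))))))) → 3

== RESULT ==
c
1
5
6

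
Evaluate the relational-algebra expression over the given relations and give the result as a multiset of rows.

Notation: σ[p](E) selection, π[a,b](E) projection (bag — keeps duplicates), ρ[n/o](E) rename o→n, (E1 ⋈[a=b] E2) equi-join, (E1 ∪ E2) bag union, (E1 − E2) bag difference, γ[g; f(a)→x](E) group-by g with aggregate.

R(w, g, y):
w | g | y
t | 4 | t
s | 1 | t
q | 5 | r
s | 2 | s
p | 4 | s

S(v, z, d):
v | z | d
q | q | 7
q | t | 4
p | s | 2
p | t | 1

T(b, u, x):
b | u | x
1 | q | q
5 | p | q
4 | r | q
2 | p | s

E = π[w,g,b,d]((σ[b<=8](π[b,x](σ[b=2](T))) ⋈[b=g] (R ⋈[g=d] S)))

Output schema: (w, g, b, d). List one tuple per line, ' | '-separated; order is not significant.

Row counts bottom-up:
  T → 4
  σ[b=2](T) → 1
  π[b,x](σ[b=2](T)) → 1
  σ[b<=8](π[b,x](σ[b=2](T))) → 1
  R → 5
  S → 4
  (R ⋈[g=d] S) → 4
  (σ[b<=8](π[b,x](σ[b=2](T))) ⋈[b=g] (R ⋈[g=d] S)) → 1
  π[w,g,b,d]((σ[b<=8](π[b,x](σ[b=2](T))) ⋈[b=g] (R ⋈[g=d] S))) → 1

== RESULT ==
w | g | b | d
s | 2 | 2 | 2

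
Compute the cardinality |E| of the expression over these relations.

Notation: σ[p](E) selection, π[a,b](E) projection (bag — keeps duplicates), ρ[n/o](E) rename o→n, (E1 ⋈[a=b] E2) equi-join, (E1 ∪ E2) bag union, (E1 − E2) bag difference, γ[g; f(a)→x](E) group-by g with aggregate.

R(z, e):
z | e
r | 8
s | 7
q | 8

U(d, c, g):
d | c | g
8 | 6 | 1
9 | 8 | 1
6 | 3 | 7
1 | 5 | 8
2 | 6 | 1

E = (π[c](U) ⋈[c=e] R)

Subexpression sizes:
  U → 5
  π[c](U) → 5
  R → 3
  (π[c](U) ⋈[c=e] R) → 2

|E| = 2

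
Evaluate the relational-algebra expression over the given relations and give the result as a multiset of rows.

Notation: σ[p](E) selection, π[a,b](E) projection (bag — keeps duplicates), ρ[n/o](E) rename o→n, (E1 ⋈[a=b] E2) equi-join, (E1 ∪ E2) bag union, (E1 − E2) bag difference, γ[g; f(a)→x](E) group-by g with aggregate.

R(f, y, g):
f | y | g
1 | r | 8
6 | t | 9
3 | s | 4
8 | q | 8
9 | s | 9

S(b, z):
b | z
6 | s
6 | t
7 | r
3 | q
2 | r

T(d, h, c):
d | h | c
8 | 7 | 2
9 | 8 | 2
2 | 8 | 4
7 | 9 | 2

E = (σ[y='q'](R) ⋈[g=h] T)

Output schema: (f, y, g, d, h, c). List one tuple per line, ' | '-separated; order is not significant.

Per-node cardinality:
  R → 5
  σ[y='q'](R) → 1
  T → 4
  (σ[y='q'](R) ⋈[g=h] T) → 2

== RESULT ==
f | y | g | d | h | c
8 | q | 8 | 2 | 8 | 4
8 | q | 8 | 9 | 8 | 2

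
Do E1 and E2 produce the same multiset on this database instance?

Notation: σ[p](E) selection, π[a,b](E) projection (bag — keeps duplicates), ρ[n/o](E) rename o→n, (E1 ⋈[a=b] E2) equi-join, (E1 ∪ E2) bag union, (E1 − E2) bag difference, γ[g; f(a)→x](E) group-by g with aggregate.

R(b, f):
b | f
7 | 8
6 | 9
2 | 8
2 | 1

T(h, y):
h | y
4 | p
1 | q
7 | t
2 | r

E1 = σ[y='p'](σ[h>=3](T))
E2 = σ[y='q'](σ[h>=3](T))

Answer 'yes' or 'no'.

E1 stepwise |·|:
  T → 4
  σ[h>=3](T) → 2
  σ[y='p'](σ[h>=3](T)) → 1
E2 stepwise |·|:
  T → 4
  σ[h>=3](T) → 2
  σ[y='q'](σ[h>=3](T)) → 0

E1 result:
h | y
4 | p
E2 result:
h | y
(0 rows)
Witness: (4, 'p') appears 1× in E1 but 0× in E2.

no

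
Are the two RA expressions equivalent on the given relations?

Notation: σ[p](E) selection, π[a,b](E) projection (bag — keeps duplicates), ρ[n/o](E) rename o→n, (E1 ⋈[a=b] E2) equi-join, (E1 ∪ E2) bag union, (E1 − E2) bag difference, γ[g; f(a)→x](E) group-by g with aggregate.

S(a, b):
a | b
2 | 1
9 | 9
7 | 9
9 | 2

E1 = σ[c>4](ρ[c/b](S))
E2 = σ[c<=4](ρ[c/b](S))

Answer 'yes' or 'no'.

E1 per-node cardinality:
  S → 4
  ρ[c/b](S) → 4
  σ[c>4](ρ[c/b](S)) → 2
E2 per-node cardinality:
  S → 4
  ρ[c/b](S) → 4
  σ[c<=4](ρ[c/b](S)) → 2

E1 result:
a | c
7 | 9
9 | 9
E2 result:
a | c
2 | 1
9 | 2
Witness: (7, 9) appears 1× in E1 but 0× in E2.

no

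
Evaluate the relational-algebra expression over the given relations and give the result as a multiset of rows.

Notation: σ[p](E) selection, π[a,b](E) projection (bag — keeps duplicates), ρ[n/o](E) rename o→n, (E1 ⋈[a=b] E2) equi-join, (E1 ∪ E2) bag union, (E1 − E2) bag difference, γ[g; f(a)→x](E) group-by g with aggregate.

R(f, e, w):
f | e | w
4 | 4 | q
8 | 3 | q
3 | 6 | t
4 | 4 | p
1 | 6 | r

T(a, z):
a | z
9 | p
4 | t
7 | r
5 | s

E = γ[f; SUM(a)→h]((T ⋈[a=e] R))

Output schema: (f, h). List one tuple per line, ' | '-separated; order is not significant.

Subexpression sizes:
  T → 4
  R → 5
  (T ⋈[a=e] R) → 2
  γ[f; SUM(a)→h]((T ⋈[a=e] R)) → 1

== RESULT ==
f | h
4 | 8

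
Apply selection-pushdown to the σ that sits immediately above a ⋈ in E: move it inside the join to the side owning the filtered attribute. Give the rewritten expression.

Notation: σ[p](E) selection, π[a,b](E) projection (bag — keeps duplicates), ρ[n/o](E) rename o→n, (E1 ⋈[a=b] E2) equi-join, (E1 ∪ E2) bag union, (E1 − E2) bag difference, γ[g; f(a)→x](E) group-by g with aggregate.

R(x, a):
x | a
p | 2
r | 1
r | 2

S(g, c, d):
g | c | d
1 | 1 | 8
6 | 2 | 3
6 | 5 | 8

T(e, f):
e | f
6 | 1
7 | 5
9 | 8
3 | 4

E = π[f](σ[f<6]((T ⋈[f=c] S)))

σ filters on f, owned by the left side.
E' = π[f]((σ[f<6](T) ⋈[f=c] S))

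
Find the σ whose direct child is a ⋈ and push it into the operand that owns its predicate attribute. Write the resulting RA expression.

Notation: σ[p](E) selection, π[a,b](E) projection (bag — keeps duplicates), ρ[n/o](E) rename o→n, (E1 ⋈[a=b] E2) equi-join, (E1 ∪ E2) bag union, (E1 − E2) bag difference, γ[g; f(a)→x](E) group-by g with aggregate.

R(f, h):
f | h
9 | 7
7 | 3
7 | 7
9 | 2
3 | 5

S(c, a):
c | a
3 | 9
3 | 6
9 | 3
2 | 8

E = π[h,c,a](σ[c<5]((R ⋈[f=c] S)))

σ filters on c, owned by the right side.
E' = π[h,c,a]((R ⋈[f=c] σ[c<5](S)))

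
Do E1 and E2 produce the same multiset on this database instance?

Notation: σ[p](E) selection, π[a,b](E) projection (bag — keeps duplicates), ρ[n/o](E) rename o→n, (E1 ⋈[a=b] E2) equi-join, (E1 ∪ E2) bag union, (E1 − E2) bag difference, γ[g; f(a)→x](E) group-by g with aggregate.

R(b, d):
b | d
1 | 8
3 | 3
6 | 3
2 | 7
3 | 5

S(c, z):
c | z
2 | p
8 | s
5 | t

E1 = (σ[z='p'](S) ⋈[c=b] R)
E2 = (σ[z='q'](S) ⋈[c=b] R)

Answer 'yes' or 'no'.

E1 stepwise |·|:
  S → 3
  σ[z='p'](S) → 1
  R → 5
  (σ[z='p'](S) ⋈[c=b] R) → 1
E2 stepwise |·|:
  S → 3
  σ[z='q'](S) → 0
  R → 5
  (σ[z='q'](S) ⋈[c=b] R) → 0

E1 result:
c | z | b | d
2 | p | 2 | 7
E2 result:
c | z | b | d
(0 rows)
Witness: (2, 'p', 2, 7) appears 1× in E1 but 0× in E2.

no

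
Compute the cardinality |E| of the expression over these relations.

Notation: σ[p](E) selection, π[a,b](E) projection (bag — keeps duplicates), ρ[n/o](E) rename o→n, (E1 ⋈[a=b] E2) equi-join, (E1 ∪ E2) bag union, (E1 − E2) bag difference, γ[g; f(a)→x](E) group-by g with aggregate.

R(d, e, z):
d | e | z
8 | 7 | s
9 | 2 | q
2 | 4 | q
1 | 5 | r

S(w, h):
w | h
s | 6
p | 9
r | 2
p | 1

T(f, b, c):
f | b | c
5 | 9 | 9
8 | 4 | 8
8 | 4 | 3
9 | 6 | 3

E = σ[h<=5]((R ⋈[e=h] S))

Subexpression sizes:
  R → 4
  S → 4
  (R ⋈[e=h] S) → 1
  σ[h<=5]((R ⋈[e=h] S)) → 1

|E| = 1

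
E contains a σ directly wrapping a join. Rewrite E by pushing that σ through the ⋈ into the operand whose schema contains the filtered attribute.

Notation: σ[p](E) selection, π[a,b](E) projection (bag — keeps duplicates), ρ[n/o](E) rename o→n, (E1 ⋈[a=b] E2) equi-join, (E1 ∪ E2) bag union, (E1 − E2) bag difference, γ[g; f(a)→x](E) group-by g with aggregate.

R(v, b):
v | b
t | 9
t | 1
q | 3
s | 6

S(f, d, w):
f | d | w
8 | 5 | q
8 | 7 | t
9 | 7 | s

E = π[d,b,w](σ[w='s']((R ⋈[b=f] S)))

σ filters on w, owned by the right side.
E' = π[d,b,w]((R ⋈[b=f] σ[w='s'](S)))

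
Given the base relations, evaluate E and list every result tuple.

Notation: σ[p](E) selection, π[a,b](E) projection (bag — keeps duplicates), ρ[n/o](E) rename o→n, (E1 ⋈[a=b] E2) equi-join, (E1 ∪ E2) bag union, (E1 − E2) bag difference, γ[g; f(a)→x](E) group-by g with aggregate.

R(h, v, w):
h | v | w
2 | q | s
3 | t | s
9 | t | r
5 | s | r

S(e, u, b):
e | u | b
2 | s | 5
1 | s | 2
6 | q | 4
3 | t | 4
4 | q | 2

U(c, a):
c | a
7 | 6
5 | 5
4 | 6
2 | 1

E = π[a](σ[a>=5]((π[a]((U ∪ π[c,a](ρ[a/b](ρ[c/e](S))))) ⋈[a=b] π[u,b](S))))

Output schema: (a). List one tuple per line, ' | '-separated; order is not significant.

Subexpression sizes:
  U → 4
  S → 5
  ρ[c/e](S) → 5
  ρ[a/b](ρ[c/e](S)) → 5
  π[c,a](ρ[a/b](ρ[c/e](S))) → 5
  (U ∪ π[c,a](ρ[a/b](ρ[c/e](S)))) → 9
  π[a]((U ∪ π[c,a](ρ[a/b](ρ[c/e](S))))) → 9
  S → 5
  π[u,b](S) → 5
  (π[a]((U ∪ π[c,a](ρ[a/b](ρ[c/e](S))))) ⋈[a=b] π[u,b](S)) → 10
  σ[a>=5]((π[a]((U ∪ π[c,a](ρ[a/b](ρ[c/e](S))))) ⋈[a=b] π[u,b](S))) → 2
  π[a](σ[a>=5]((π[a]((U ∪ π[c,a](ρ[a/b](ρ[c/e](S))))) ⋈[a=b] π[u,b](S)))) → 2

== RESULT ==
a
5
5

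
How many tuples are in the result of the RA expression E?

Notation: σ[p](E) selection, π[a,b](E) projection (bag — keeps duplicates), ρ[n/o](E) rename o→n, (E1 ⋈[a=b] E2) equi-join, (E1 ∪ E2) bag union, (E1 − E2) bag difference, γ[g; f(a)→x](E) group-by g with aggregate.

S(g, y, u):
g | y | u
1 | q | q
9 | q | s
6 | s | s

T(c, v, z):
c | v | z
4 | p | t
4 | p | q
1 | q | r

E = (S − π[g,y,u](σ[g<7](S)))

Subexpression sizes:
  S → 3
  S → 3
  σ[g<7](S) → 2
  π[g,y,u](σ[g<7](S)) → 2
  (S − π[g,y,u](σ[g<7](S))) → 1

|E| = 1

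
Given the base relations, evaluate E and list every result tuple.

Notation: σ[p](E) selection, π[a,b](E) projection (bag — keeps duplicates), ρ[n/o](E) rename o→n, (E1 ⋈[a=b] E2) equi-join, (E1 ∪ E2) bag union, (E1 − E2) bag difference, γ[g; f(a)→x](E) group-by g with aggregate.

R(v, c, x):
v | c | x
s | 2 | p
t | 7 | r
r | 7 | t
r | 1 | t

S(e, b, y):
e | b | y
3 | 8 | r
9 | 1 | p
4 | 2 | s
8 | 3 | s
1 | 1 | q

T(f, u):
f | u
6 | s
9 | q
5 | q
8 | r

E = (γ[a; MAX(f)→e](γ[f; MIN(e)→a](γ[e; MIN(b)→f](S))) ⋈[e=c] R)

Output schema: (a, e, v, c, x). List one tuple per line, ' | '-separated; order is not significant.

Per-node cardinality:
  S → 5
  γ[e; MIN(b)→f](S) → 5
  γ[f; MIN(e)→a](γ[e; MIN(b)→f](S)) → 4
  γ[a; MAX(f)→e](γ[f; MIN(e)→a](γ[e; MIN(b)→f](S))) → 4
  R → 4
  (γ[a; MAX(f)→e](γ[f; MIN(e)→a](γ[e; MIN(b)→f](S))) ⋈[e=c] R) → 2

== RESULT ==
a | e | v | c | x
1 | 1 | r | 1 | t
4 | 2 | s | 2 | p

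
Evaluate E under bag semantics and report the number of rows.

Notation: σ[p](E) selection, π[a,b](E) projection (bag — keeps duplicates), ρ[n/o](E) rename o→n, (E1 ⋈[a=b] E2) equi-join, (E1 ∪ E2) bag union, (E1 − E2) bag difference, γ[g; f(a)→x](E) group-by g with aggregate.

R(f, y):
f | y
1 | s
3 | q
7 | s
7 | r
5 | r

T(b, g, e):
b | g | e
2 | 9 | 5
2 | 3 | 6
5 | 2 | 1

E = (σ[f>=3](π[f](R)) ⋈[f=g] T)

Stepwise |·|:
  R → 5
  π[f](R) → 5
  σ[f>=3](π[f](R)) → 4
  T → 3
  (σ[f>=3](π[f](R)) ⋈[f=g] T) → 1

|E| = 1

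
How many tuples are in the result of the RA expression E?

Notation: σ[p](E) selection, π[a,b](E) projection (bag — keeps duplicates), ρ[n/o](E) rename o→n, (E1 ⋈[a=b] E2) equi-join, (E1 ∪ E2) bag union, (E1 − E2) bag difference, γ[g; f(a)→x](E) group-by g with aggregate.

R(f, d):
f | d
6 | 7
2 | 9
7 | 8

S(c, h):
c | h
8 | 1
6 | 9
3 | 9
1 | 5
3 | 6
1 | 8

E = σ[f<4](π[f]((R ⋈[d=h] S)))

Subexpression sizes:
  R → 3
  S → 6
  (R ⋈[d=h] S) → 3
  π[f]((R ⋈[d=h] S)) → 3
  σ[f<4](π[f]((R ⋈[d=h] S))) → 2

|E| = 2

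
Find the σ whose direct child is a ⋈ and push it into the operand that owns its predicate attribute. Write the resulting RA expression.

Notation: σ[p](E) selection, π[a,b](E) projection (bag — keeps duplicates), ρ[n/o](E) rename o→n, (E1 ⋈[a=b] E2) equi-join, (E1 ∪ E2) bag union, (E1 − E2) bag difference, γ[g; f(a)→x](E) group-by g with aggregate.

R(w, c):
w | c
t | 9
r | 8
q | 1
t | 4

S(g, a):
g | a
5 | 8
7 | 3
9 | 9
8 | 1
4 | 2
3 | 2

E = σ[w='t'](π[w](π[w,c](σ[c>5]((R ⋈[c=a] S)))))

σ filters on c, owned by the left side.
E' = σ[w='t'](π[w](π[w,c]((σ[c>5](R) ⋈[c=a] S))))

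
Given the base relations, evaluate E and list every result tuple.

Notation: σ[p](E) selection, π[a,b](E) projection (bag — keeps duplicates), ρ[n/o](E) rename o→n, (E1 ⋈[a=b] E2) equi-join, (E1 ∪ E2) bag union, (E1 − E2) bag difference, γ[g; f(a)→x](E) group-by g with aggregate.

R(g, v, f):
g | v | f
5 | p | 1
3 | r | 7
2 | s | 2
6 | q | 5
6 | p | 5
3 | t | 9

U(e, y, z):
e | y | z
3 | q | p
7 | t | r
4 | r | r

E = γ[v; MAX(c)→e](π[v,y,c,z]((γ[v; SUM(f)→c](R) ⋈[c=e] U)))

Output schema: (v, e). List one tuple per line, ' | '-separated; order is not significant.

Row counts bottom-up:
  R → 6
  γ[v; SUM(f)→c](R) → 5
  U → 3
  (γ[v; SUM(f)→c](R) ⋈[c=e] U) → 1
  π[v,y,c,z]((γ[v; SUM(f)→c](R) ⋈[c=e] U)) → 1
  γ[v; MAX(c)→e](π[v,y,c,z]((γ[v; SUM(f)→c](R) ⋈[c=e] U))) → 1

== RESULT ==
v | e
r | 7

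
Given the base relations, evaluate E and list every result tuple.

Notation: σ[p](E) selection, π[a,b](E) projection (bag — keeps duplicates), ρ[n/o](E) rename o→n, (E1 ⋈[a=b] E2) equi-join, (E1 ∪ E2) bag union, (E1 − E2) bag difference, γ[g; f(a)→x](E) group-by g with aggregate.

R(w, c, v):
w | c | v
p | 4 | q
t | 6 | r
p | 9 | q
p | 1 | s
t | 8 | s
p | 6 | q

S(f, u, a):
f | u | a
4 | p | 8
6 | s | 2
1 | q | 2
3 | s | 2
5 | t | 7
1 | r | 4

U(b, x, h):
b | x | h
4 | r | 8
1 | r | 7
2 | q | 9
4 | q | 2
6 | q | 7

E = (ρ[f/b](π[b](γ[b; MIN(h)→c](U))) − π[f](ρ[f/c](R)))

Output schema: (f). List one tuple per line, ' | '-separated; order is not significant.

Subexpression sizes:
  U → 5
  γ[b; MIN(h)→c](U) → 4
  π[b](γ[b; MIN(h)→c](U)) → 4
  ρ[f/b](π[b](γ[b; MIN(h)→c](U))) → 4
  R → 6
  ρ[f/c](R) → 6
  π[f](ρ[f/c](R)) → 6
  (ρ[f/b](π[b](γ[b; MIN(h)→c](U))) − π[f](ρ[f/c](R))) → 1

== RESULT ==
f
2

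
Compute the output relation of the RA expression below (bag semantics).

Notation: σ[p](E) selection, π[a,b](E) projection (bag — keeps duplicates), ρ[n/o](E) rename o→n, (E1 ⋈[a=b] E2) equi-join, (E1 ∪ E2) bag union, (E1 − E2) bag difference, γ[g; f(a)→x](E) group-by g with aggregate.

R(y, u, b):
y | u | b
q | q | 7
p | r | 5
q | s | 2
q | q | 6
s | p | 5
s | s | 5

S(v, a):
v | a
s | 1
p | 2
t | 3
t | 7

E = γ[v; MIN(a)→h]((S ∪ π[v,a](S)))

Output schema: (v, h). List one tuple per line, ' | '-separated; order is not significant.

Subexpression sizes:
  S → 4
  S → 4
  π[v,a](S) → 4
  (S ∪ π[v,a](S)) → 8
  γ[v; MIN(a)→h]((S ∪ π[v,a](S))) → 3

== RESULT ==
v | h
p | 2
s | 1
t | 3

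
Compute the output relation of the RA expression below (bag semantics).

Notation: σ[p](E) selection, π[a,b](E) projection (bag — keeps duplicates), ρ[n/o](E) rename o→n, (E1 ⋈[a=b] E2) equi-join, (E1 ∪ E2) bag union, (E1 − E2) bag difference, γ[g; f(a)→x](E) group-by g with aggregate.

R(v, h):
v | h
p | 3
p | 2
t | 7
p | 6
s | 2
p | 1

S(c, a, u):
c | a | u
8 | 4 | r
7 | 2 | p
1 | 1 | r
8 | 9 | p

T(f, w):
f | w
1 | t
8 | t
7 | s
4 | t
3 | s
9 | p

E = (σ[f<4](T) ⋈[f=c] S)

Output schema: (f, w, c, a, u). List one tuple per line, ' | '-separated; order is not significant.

Row counts bottom-up:
  T → 6
  σ[f<4](T) → 2
  S → 4
  (σ[f<4](T) ⋈[f=c] S) → 1

== RESULT ==
f | w | c | a | u
1 | t | 1 | 1 | r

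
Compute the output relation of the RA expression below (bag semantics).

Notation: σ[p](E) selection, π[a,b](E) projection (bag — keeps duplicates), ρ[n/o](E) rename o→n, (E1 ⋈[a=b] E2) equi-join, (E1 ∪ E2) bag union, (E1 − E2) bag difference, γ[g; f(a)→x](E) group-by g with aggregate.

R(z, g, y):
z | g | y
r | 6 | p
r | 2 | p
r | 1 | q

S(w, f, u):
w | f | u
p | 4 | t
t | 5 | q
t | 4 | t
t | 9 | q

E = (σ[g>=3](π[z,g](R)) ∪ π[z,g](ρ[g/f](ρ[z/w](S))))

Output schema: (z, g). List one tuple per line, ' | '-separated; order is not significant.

Row counts bottom-up:
  R → 3
  π[z,g](R) → 3
  σ[g>=3](π[z,g](R)) → 1
  S → 4
  ρ[z/w](S) → 4
  ρ[g/f](ρ[z/w](S)) → 4
  π[z,g](ρ[g/f](ρ[z/w](S))) → 4
  (σ[g>=3](π[z,g](R)) ∪ π[z,g](ρ[g/f](ρ[z/w](S)))) → 5

== RESULT ==
z | g
p | 4
r | 6
t | 4
t | 5
t | 9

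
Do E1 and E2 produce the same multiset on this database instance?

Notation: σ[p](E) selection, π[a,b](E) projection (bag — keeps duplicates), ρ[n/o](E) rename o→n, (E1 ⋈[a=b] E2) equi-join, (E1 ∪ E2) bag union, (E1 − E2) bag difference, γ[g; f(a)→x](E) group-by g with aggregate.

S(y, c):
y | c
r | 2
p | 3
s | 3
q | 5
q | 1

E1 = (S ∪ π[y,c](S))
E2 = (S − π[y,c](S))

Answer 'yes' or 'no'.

E1 row counts bottom-up:
  S → 5
  S → 5
  π[y,c](S) → 5
  (S ∪ π[y,c](S)) → 10
E2 row counts bottom-up:
  S → 5
  S → 5
  π[y,c](S) → 5
  (S − π[y,c](S)) → 0

E1 result:
y | c
p | 3
p | 3
q | 1
q | 1
q | 5
q | 5
r | 2
r | 2
s | 3
s | 3
E2 result:
y | c
(0 rows)
Witness: ('r', 2) appears 2× in E1 but 0× in E2.

no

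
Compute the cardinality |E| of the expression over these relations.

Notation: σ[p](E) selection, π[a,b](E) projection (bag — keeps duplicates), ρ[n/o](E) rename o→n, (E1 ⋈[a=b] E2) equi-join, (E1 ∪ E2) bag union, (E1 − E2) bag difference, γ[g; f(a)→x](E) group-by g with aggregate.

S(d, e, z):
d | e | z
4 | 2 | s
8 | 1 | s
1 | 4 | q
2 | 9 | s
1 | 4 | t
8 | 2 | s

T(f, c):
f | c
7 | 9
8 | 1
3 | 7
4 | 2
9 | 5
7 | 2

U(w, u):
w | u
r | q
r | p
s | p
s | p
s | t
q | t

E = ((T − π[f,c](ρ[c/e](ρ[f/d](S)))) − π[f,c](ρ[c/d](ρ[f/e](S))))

Stepwise |·|:
  T → 6
  S → 6
  ρ[f/d](S) → 6
  ρ[c/e](ρ[f/d](S)) → 6
  π[f,c](ρ[c/e](ρ[f/d](S))) → 6
  (T − π[f,c](ρ[c/e](ρ[f/d](S)))) → 4
  S → 6
  ρ[f/e](S) → 6
  ρ[c/d](ρ[f/e](S)) → 6
  π[f,c](ρ[c/d](ρ[f/e](S))) → 6
  ((T − π[f,c](ρ[c/e](ρ[f/d](S)))) − π[f,c](ρ[c/d](ρ[f/e](S)))) → 4

|E| = 4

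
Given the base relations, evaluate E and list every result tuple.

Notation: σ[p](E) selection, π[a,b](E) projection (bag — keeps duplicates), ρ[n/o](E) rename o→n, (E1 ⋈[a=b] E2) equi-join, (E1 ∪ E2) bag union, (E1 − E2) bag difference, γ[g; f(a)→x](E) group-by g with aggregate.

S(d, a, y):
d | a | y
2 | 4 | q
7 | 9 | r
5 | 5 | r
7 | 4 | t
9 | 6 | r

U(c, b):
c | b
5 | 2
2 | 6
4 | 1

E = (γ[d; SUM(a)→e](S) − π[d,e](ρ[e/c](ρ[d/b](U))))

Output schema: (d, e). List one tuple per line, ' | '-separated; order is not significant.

Subexpression sizes:
  S → 5
  γ[d; SUM(a)→e](S) → 4
  U → 3
  ρ[d/b](U) → 3
  ρ[e/c](ρ[d/b](U)) → 3
  π[d,e](ρ[e/c](ρ[d/b](U))) → 3
  (γ[d; SUM(a)→e](S) − π[d,e](ρ[e/c](ρ[d/b](U)))) → 4

== RESULT ==
d | e
2 | 4
5 | 5
7 | 13
9 | 6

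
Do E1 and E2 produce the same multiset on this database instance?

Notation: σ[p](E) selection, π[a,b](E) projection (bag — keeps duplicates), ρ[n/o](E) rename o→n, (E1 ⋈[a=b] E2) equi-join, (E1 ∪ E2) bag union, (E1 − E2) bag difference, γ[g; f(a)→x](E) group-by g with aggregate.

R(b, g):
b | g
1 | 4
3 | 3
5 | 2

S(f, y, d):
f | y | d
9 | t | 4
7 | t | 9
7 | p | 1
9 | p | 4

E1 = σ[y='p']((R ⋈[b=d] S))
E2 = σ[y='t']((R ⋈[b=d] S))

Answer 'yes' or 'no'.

E1 row counts bottom-up:
  R → 3
  S → 4
  (R ⋈[b=d] S) → 1
  σ[y='p']((R ⋈[b=d] S)) → 1
E2 row counts bottom-up:
  R → 3
  S → 4
  (R ⋈[b=d] S) → 1
  σ[y='t']((R ⋈[b=d] S)) → 0

E1 result:
b | g | f | y | d
1 | 4 | 7 | p | 1
E2 result:
b | g | f | y | d
(0 rows)
Witness: (1, 4, 7, 'p', 1) appears 1× in E1 but 0× in E2.

no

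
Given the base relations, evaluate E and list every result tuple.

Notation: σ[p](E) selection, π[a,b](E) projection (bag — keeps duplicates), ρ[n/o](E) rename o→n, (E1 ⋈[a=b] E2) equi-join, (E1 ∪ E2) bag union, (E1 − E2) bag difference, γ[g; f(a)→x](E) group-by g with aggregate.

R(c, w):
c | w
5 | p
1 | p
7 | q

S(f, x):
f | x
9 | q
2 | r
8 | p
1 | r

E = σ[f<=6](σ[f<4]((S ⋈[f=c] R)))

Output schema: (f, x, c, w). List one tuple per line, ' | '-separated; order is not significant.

Row counts bottom-up:
  S → 4
  R → 3
  (S ⋈[f=c] R) → 1
  σ[f<4]((S ⋈[f=c] R)) → 1
  σ[f<=6](σ[f<4]((S ⋈[f=c] R))) → 1

== RESULT ==
f | x | c | w
1 | r | 1 | p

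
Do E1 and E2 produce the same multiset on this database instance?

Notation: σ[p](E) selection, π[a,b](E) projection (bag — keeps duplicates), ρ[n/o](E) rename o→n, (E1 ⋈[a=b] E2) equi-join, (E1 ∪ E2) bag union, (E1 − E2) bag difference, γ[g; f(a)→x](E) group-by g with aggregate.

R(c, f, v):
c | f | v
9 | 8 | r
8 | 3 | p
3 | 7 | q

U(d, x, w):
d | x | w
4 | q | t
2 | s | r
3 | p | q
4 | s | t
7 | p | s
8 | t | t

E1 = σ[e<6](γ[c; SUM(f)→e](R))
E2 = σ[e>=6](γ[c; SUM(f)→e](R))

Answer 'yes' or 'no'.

E1 row counts bottom-up:
  R → 3
  γ[c; SUM(f)→e](R) → 3
  σ[e<6](γ[c; SUM(f)→e](R)) → 1
E2 row counts bottom-up:
  R → 3
  γ[c; SUM(f)→e](R) → 3
  σ[e>=6](γ[c; SUM(f)→e](R)) → 2

E1 result:
c | e
8 | 3
E2 result:
c | e
3 | 7
9 | 8
Witness: (3, 7) appears 0× in E1 but 1× in E2.

no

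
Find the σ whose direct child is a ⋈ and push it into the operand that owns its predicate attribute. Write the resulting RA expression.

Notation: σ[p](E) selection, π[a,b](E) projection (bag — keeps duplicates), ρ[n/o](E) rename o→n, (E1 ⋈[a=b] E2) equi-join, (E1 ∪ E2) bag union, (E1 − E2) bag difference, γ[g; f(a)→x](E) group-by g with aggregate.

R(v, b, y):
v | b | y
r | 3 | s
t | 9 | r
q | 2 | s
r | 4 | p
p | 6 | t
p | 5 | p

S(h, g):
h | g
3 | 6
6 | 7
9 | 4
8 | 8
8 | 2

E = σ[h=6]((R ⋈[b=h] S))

σ filters on h, owned by the right side.
E' = (R ⋈[b=h] σ[h=6](S))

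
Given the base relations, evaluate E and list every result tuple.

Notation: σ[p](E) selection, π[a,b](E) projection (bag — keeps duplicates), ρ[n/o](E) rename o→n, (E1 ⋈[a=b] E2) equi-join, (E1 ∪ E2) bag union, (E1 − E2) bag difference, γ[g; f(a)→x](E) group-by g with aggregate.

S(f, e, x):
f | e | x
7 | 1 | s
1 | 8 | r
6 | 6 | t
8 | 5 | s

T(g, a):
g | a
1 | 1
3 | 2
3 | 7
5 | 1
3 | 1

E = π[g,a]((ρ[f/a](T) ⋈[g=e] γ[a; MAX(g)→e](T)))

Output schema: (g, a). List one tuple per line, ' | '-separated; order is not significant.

Per-node cardinality:
  T → 5
  ρ[f/a](T) → 5
  T → 5
  γ[a; MAX(g)→e](T) → 3
  (ρ[f/a](T) ⋈[g=e] γ[a; MAX(g)→e](T)) → 7
  π[g,a]((ρ[f/a](T) ⋈[g=e] γ[a; MAX(g)→e](T))) → 7

== RESULT ==
g | a
3 | 2
3 | 2
3 | 2
3 | 7
3 | 7
3 | 7
5 | 1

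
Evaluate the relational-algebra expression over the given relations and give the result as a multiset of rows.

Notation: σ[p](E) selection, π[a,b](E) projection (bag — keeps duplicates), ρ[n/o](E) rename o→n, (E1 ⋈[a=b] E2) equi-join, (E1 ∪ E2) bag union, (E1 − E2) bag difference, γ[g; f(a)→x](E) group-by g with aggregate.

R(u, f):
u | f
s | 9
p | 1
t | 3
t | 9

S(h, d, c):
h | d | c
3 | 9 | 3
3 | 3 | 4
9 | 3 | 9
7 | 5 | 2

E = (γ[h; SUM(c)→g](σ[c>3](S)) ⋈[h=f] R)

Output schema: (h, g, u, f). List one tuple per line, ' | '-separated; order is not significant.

Stepwise |·|:
  S → 4
  σ[c>3](S) → 2
  γ[h; SUM(c)→g](σ[c>3](S)) → 2
  R → 4
  (γ[h; SUM(c)→g](σ[c>3](S)) ⋈[h=f] R) → 3

== RESULT ==
h | g | u | f
3 | 4 | t | 3
9 | 9 | s | 9
9 | 9 | t | 9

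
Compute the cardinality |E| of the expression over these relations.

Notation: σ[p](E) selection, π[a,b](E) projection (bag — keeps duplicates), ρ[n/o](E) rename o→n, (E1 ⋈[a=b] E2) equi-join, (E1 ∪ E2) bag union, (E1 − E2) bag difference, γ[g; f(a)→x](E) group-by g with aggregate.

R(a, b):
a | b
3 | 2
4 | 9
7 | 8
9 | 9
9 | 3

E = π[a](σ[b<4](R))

Per-node cardinality:
  R → 5
  σ[b<4](R) → 2
  π[a](σ[b<4](R)) → 2

|E| = 2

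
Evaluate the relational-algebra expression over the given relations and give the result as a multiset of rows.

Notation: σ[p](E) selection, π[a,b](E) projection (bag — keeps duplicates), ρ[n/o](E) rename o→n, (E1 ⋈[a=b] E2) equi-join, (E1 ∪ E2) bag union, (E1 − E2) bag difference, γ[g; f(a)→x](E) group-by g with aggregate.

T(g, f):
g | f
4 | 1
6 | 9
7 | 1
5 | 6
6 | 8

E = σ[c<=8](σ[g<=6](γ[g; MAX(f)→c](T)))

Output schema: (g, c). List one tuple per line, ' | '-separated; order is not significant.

Per-node cardinality:
  T → 5
  γ[g; MAX(f)→c](T) → 4
  σ[g<=6](γ[g; MAX(f)→c](T)) → 3
  σ[c<=8](σ[g<=6](γ[g; MAX(f)→c](T))) → 2

== RESULT ==
g | c
4 | 1
5 | 6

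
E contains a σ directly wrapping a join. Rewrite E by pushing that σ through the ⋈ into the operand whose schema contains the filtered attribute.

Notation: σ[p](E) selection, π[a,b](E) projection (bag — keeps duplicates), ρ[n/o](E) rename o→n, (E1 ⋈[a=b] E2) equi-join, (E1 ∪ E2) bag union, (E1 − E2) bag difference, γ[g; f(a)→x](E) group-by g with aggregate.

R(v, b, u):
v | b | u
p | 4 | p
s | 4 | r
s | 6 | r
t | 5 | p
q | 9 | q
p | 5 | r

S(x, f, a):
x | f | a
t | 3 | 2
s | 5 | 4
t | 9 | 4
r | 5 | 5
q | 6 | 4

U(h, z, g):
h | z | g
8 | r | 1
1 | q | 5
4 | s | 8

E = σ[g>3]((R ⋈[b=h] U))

σ filters on g, owned by the right side.
E' = (R ⋈[b=h] σ[g>3](U))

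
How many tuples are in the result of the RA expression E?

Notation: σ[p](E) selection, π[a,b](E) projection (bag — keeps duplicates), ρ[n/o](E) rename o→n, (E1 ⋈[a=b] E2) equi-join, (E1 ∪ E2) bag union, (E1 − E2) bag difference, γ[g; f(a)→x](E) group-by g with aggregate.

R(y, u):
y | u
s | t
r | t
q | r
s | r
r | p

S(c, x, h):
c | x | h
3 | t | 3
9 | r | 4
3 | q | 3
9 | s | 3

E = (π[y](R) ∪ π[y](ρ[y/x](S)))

Row counts bottom-up:
  R → 5
  π[y](R) → 5
  S → 4
  ρ[y/x](S) → 4
  π[y](ρ[y/x](S)) → 4
  (π[y](R) ∪ π[y](ρ[y/x](S))) → 9

|E| = 9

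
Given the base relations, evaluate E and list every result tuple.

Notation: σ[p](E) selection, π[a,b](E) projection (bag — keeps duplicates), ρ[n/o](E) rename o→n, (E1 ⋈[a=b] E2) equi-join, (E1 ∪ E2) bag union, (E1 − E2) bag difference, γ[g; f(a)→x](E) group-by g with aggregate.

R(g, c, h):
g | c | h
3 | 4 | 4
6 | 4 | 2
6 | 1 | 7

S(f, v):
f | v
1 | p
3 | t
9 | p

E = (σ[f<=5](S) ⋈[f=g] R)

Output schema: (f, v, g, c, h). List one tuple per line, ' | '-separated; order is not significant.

Stepwise |·|:
  S → 3
  σ[f<=5](S) → 2
  R → 3
  (σ[f<=5](S) ⋈[f=g] R) → 1

== RESULT ==
f | v | g | c | h
3 | t | 3 | 4 | 4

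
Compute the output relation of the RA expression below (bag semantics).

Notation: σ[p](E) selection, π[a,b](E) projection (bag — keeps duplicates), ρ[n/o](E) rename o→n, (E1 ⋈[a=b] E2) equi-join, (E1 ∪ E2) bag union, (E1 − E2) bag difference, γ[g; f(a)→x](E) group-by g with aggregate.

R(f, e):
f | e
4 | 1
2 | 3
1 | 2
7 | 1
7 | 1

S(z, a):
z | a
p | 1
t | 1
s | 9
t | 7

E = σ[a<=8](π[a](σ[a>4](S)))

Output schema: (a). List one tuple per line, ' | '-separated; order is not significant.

Subexpression sizes:
  S → 4
  σ[a>4](S) → 2
  π[a](σ[a>4](S)) → 2
  σ[a<=8](π[a](σ[a>4](S))) → 1

== RESULT ==
a
7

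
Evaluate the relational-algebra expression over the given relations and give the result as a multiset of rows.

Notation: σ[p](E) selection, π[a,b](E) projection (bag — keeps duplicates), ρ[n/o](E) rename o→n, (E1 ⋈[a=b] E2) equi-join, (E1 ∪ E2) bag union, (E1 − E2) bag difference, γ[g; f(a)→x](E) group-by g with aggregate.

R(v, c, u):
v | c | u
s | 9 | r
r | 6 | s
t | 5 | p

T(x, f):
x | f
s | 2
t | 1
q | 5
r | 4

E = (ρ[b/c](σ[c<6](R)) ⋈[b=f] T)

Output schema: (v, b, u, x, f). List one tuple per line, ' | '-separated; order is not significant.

Subexpression sizes:
  R → 3
  σ[c<6](R) → 1
  ρ[b/c](σ[c<6](R)) → 1
  T → 4
  (ρ[b/c](σ[c<6](R)) ⋈[b=f] T) → 1

== RESULT ==
v | b | u | x | f
t | 5 | p | q | 5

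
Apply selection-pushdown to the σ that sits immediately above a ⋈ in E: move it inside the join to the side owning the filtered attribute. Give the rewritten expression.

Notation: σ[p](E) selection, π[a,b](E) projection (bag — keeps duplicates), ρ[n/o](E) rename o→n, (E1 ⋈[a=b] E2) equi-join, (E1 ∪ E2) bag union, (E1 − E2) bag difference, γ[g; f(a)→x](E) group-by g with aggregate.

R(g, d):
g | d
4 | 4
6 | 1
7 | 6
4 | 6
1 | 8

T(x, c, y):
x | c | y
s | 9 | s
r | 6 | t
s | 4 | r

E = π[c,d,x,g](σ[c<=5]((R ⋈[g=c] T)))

σ filters on c, owned by the right side.
E' = π[c,d,x,g]((R ⋈[g=c] σ[c<=5](T)))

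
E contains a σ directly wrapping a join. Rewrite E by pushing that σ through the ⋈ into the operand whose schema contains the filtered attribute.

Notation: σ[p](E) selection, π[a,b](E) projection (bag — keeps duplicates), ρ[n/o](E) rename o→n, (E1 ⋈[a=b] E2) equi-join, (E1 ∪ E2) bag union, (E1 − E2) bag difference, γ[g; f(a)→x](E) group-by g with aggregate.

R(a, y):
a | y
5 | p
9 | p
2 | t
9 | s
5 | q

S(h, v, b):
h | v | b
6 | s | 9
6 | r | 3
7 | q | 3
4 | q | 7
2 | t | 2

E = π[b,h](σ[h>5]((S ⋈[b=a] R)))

σ filters on h, owned by the left side.
E' = π[b,h]((σ[h>5](S) ⋈[b=a] R))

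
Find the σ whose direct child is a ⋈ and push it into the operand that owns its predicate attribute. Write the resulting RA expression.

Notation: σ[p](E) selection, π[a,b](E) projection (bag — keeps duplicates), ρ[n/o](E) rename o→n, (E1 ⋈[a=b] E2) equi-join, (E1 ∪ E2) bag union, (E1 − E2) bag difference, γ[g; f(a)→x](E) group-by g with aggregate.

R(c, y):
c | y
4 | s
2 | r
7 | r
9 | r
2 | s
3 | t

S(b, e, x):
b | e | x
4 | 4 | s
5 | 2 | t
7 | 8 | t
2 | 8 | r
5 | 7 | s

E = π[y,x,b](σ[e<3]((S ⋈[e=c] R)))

σ filters on e, owned by the left side.
E' = π[y,x,b]((σ[e<3](S) ⋈[e=c] R))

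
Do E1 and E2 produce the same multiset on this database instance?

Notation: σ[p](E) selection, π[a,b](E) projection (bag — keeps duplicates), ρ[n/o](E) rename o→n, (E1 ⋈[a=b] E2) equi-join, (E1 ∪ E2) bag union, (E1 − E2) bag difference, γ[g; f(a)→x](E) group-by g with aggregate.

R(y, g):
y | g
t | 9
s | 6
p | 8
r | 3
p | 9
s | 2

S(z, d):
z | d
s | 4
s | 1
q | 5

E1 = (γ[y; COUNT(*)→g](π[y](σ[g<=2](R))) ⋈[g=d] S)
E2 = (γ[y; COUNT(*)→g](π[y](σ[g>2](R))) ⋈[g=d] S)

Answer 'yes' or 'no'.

E1 stepwise |·|:
  R → 6
  σ[g<=2](R) → 1
  π[y](σ[g<=2](R)) → 1
  γ[y; COUNT(*)→g](π[y](σ[g<=2](R))) → 1
  S → 3
  (γ[y; COUNT(*)→g](π[y](σ[g<=2](R))) ⋈[g=d] S) → 1
E2 stepwise |·|:
  R → 6
  σ[g>2](R) → 5
  π[y](σ[g>2](R)) → 5
  γ[y; COUNT(*)→g](π[y](σ[g>2](R))) → 4
  S → 3
  (γ[y; COUNT(*)→g](π[y](σ[g>2](R))) ⋈[g=d] S) → 3

E1 result:
y | g | z | d
s | 1 | s | 1
E2 result:
y | g | z | d
r | 1 | s | 1
s | 1 | s | 1
t | 1 | s | 1
Witness: ('r', 1, 's', 1) appears 0× in E1 but 1× in E2.

no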